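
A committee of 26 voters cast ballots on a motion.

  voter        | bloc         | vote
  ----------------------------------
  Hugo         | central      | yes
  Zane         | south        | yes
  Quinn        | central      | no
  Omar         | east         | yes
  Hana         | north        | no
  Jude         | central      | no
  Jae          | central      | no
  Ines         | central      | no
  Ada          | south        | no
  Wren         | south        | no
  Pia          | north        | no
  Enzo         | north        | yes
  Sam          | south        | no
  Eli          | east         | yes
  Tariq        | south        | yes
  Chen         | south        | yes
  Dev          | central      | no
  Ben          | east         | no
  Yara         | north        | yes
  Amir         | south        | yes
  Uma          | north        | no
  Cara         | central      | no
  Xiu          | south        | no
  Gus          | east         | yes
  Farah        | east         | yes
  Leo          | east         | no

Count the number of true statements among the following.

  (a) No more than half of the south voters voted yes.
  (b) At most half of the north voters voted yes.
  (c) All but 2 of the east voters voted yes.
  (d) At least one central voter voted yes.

4

(a) south: |A| = 8, |A ∩ B| = 4; needs |A ∩ B| ≤ |A ∖ B| — true.
(b) north: |A| = 5, |A ∩ B| = 2; needs |A ∩ B| ≤ |A ∖ B| — true.
(c) east: |A| = 6, |A ∩ B| = 4; needs |A ∖ B| = 2 — true.
(d) central: |A| = 7, |A ∩ B| = 1; needs A ∩ B ≠ ∅ (|A ∩ B| ≥ 1) — true.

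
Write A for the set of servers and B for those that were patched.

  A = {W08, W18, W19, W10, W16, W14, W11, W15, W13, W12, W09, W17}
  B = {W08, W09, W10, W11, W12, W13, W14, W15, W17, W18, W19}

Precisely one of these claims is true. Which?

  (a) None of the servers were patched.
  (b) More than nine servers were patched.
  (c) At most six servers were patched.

(b)

|A| = 12, |A ∩ B| = 11, |A ∖ B| = 1.
(a) requires A ∩ B = ∅ (|A ∩ B| = 0): false.
(b) requires |A ∩ B| > 9: true.
(c) requires |A ∩ B| ≤ 6: false.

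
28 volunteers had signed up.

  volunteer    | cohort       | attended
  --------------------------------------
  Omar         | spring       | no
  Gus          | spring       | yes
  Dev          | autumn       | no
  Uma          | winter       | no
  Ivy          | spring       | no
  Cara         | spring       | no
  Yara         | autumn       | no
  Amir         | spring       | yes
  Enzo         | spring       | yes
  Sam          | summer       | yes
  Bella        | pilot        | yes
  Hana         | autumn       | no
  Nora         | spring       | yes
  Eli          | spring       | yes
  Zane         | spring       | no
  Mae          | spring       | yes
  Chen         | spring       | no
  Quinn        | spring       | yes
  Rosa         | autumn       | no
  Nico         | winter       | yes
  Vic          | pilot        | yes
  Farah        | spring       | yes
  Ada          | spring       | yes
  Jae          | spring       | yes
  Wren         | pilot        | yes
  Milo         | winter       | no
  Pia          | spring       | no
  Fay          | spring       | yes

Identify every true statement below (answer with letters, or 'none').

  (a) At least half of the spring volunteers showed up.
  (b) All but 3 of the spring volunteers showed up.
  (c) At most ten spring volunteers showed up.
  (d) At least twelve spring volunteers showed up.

(a)

|A| = 17, |A ∩ B| = 11, |A ∖ B| = 6.
(a) |A ∩ B| ≥ |A ∖ B|: holds.
(b) |A ∖ B| = 3: fails.
(c) |A ∩ B| ≤ 10: fails.
(d) |A ∩ B| ≥ 12: fails.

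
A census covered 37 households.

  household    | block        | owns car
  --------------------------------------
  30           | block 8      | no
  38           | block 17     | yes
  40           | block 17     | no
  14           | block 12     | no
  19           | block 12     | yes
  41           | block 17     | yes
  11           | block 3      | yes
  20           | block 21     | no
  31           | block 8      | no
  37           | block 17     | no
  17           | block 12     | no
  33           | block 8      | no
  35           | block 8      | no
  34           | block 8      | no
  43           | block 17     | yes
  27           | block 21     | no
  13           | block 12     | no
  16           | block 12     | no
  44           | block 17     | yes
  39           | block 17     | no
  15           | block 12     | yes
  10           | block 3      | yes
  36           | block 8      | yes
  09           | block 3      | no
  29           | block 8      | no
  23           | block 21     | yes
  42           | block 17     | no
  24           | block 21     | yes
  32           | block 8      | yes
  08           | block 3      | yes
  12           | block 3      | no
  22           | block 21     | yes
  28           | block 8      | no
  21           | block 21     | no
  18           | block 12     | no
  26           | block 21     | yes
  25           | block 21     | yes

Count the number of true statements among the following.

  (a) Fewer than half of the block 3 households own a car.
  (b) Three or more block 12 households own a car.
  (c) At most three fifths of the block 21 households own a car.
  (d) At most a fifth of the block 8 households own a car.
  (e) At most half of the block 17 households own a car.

1

(a) block 3: |A| = 5, |A ∩ B| = 3; needs |A ∩ B| < |A ∖ B| — false.
(b) block 12: |A| = 7, |A ∩ B| = 2; needs |A ∩ B| ≥ 3 — false.
(c) block 21: |A| = 8, |A ∩ B| = 5; needs |A ∩ B| / |A| ≤ 3/5 — false.
(d) block 8: |A| = 9, |A ∩ B| = 2; needs |A ∩ B| / |A| ≤ 1/5 — false.
(e) block 17: |A| = 8, |A ∩ B| = 4; needs |A ∩ B| ≤ |A ∖ B| — true.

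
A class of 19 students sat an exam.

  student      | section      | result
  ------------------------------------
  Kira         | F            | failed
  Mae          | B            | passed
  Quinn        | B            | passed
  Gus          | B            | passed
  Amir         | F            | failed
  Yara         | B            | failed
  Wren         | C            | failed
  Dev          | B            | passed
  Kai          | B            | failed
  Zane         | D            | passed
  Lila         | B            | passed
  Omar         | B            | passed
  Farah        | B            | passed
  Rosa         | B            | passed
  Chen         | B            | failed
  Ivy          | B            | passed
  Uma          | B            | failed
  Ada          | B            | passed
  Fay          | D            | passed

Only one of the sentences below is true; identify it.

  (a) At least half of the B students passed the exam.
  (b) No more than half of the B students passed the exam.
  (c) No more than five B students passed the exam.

|A| = 14, |A ∩ B| = 10, |A ∖ B| = 4.
(a) requires |A ∩ B| ≥ |A ∖ B|: true.
(b) requires |A ∩ B| ≤ |A ∖ B|: false.
(c) requires |A ∩ B| ≤ 5: false.

(a)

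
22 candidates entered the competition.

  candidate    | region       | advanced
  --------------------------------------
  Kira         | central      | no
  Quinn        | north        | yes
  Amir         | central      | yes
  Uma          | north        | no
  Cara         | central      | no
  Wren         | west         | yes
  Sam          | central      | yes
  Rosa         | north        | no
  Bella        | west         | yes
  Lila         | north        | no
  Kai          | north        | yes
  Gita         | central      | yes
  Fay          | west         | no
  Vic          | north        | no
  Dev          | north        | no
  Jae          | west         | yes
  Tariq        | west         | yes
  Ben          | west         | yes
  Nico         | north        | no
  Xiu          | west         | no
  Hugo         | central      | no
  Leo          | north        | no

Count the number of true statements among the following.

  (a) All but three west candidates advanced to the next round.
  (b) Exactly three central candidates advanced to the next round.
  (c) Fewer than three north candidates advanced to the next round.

2

(a) west: |A| = 7, |A ∩ B| = 5; needs |A ∖ B| = 3 — false.
(b) central: |A| = 6, |A ∩ B| = 3; needs |A ∩ B| = 3 — true.
(c) north: |A| = 9, |A ∩ B| = 2; needs |A ∩ B| < 3 — true.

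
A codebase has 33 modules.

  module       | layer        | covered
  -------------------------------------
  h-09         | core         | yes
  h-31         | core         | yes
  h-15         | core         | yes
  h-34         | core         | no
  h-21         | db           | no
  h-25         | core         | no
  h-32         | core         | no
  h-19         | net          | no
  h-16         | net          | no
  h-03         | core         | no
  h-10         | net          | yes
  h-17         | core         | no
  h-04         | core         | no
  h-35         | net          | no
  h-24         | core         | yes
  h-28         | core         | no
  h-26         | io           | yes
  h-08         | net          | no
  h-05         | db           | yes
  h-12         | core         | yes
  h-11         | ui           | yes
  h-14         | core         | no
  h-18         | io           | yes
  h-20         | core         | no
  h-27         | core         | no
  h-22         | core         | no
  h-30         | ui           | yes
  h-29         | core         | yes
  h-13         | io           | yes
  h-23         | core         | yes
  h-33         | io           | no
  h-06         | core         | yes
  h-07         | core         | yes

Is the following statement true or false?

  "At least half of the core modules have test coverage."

False

'At least half of the core modules have test coverage' holds iff |A ∩ B| ≥ |A ∖ B|.
|A| = 20, |A ∩ B| = 9, |A ∖ B| = 11.
9 < 11, so the statement is false.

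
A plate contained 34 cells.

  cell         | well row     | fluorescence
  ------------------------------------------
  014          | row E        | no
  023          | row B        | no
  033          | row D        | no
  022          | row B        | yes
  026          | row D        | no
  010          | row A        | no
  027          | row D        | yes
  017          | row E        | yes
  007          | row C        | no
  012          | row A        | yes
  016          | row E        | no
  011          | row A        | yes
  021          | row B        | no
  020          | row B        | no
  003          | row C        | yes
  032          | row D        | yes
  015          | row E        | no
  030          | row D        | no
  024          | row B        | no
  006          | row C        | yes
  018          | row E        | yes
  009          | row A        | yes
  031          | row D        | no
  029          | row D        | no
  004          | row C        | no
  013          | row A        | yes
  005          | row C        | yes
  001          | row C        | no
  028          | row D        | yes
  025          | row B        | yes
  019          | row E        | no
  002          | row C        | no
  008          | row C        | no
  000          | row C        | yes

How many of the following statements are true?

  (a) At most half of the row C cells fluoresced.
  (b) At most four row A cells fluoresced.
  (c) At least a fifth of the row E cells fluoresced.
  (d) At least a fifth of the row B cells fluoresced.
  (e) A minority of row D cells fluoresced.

5

(a) row C: |A| = 9, |A ∩ B| = 4; needs |A ∩ B| ≤ |A ∖ B| — true.
(b) row A: |A| = 5, |A ∩ B| = 4; needs |A ∩ B| ≤ 4 — true.
(c) row E: |A| = 6, |A ∩ B| = 2; needs |A ∩ B| / |A| ≥ 1/5 — true.
(d) row B: |A| = 6, |A ∩ B| = 2; needs |A ∩ B| / |A| ≥ 1/5 — true.
(e) row D: |A| = 8, |A ∩ B| = 3; needs |A ∩ B| < |A ∖ B| — true.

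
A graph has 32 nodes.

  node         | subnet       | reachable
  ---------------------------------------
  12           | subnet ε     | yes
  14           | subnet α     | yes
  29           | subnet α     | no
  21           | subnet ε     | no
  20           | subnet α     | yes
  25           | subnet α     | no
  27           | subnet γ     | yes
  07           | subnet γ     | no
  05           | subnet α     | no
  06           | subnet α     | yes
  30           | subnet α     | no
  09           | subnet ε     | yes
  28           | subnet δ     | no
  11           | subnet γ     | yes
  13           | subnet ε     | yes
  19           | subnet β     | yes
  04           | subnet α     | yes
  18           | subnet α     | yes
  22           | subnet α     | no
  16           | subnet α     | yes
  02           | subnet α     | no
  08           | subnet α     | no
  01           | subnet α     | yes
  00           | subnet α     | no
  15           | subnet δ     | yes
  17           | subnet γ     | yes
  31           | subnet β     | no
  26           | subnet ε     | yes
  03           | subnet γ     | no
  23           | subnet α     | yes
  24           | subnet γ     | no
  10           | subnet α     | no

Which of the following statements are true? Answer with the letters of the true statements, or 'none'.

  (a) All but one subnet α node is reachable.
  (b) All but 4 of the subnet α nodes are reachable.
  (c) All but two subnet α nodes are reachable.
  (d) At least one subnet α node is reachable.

(d)

|A| = 17, |A ∩ B| = 8, |A ∖ B| = 9.
(a) |A ∖ B| = 1: fails.
(b) |A ∖ B| = 4: fails.
(c) |A ∖ B| = 2: fails.
(d) A ∩ B ≠ ∅ (|A ∩ B| ≥ 1): holds.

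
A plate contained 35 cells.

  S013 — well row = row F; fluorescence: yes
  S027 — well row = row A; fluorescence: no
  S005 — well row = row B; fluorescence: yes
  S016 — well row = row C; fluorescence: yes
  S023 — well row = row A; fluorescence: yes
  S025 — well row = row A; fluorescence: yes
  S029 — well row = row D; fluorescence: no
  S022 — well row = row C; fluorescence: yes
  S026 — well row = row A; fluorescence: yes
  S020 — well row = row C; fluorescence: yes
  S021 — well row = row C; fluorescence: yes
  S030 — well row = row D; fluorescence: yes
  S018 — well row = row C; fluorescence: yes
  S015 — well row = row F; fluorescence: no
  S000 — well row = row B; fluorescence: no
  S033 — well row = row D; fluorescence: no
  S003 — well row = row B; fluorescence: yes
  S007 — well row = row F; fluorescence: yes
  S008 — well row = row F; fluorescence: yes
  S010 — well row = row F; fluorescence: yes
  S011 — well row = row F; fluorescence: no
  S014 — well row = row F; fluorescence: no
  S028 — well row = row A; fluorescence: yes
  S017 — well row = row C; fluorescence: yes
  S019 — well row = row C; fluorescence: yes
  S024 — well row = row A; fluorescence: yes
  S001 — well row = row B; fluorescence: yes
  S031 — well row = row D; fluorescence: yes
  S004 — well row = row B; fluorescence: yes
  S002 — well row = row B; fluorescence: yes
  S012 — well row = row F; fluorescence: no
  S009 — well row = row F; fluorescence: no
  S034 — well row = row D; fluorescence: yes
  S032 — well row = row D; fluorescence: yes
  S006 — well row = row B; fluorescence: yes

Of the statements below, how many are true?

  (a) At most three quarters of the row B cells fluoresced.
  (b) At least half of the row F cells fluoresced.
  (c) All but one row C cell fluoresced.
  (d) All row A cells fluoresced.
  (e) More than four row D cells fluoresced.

0

(a) row B: |A| = 7, |A ∩ B| = 6; needs |A ∩ B| / |A| ≤ 3/4 — false.
(b) row F: |A| = 9, |A ∩ B| = 4; needs |A ∩ B| ≥ |A ∖ B| — false.
(c) row C: |A| = 7, |A ∩ B| = 7; needs |A ∖ B| = 1 — false.
(d) row A: |A| = 6, |A ∩ B| = 5; needs A ⊆ B, i.e. every element of A is in B (|A ∖ B| = 0) — false.
(e) row D: |A| = 6, |A ∩ B| = 4; needs |A ∩ B| > 4 — false.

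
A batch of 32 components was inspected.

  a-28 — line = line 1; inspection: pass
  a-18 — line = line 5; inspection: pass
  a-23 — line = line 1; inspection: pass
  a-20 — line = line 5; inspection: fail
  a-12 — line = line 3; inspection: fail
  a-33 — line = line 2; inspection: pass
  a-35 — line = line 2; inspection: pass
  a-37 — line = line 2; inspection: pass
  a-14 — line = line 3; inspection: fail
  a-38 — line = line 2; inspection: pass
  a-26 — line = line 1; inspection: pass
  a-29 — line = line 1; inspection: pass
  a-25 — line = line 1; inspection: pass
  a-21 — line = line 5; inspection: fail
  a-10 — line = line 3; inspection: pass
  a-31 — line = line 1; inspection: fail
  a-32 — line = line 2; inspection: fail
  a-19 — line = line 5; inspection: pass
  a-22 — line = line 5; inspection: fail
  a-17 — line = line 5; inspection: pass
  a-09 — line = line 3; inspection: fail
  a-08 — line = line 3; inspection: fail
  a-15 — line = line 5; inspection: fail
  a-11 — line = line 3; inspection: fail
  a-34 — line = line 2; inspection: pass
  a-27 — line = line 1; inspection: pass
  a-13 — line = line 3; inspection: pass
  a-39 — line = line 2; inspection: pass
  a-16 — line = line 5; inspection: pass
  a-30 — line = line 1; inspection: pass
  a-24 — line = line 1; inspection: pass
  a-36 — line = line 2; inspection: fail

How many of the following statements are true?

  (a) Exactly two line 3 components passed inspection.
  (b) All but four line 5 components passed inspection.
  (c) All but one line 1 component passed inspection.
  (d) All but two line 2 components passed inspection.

4

(a) line 3: |A| = 7, |A ∩ B| = 2; needs |A ∩ B| = 2 — true.
(b) line 5: |A| = 8, |A ∩ B| = 4; needs |A ∖ B| = 4 — true.
(c) line 1: |A| = 9, |A ∩ B| = 8; needs |A ∖ B| = 1 — true.
(d) line 2: |A| = 8, |A ∩ B| = 6; needs |A ∖ B| = 2 — true.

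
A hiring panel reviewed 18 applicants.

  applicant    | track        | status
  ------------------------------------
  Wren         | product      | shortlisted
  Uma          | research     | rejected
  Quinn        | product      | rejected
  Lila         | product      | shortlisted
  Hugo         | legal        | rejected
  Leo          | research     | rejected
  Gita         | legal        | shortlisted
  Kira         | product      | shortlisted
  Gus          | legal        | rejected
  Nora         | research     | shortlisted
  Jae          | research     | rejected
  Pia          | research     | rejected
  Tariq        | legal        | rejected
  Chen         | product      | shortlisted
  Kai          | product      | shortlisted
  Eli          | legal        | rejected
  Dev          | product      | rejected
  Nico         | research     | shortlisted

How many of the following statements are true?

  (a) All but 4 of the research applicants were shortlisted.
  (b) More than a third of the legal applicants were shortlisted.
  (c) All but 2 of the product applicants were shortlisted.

2

(a) research: |A| = 6, |A ∩ B| = 2; needs |A ∖ B| = 4 — true.
(b) legal: |A| = 5, |A ∩ B| = 1; needs |A ∩ B| / |A| > 1/3 — false.
(c) product: |A| = 7, |A ∩ B| = 5; needs |A ∖ B| = 2 — true.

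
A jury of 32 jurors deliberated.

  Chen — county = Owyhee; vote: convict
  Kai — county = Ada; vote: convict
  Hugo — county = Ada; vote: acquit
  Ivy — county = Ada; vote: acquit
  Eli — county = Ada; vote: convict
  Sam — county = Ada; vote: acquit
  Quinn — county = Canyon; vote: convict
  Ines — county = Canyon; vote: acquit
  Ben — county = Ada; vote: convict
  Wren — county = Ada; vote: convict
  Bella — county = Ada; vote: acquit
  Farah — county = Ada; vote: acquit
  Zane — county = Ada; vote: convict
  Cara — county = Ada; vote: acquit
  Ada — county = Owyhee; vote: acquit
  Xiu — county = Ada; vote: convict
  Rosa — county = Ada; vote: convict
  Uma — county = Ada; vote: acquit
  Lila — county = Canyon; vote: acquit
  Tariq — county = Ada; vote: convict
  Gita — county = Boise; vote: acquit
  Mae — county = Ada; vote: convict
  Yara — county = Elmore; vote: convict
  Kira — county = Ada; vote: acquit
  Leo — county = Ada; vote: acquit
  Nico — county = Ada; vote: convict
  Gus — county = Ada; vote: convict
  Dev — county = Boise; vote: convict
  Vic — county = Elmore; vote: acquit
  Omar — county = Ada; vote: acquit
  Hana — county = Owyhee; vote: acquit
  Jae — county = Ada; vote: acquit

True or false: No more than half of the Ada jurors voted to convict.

True

The determiner here denotes the relation: |A ∩ B| ≤ |A ∖ B|.
|A| = 22, |A ∩ B| = 11, |A ∖ B| = 11.
11 = 11, so the statement is true.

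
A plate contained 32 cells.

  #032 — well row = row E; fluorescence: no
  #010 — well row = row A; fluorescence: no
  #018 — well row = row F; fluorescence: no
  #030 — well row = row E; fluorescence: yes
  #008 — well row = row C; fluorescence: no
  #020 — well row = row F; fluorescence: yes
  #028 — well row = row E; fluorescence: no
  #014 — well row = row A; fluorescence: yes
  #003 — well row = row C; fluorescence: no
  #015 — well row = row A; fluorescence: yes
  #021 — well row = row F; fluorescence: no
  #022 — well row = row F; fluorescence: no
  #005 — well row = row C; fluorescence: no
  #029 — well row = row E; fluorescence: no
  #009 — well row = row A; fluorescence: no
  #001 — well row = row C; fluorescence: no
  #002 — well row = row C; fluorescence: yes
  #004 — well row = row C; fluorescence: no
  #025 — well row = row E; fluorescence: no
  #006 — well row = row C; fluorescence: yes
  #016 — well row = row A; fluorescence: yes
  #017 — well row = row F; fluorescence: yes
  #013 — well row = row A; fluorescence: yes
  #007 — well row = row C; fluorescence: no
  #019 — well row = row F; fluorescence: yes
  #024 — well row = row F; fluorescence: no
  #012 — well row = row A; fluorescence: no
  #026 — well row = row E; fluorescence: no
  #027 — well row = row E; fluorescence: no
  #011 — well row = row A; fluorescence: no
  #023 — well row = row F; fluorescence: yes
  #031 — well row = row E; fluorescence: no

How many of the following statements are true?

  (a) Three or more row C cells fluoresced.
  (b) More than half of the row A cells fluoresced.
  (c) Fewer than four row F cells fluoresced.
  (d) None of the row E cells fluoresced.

(a) row C: |A| = 8, |A ∩ B| = 2; needs |A ∩ B| ≥ 3 — false.
(b) row A: |A| = 8, |A ∩ B| = 4; needs |A ∩ B| > |A ∖ B| — false.
(c) row F: |A| = 8, |A ∩ B| = 4; needs |A ∩ B| < 4 — false.
(d) row E: |A| = 8, |A ∩ B| = 1; needs A ∩ B = ∅ (|A ∩ B| = 0) — false.

0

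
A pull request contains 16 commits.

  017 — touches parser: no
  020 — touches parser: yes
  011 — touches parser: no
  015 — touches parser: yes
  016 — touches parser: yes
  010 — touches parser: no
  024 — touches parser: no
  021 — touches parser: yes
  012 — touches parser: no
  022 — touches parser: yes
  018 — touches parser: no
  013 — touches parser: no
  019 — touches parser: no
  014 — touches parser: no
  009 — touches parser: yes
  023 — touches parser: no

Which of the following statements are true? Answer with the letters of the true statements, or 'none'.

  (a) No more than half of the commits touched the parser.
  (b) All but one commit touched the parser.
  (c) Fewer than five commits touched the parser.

(a)

|A| = 16, |A ∩ B| = 6, |A ∖ B| = 10.
(a) |A ∩ B| ≤ |A ∖ B|: holds.
(b) |A ∖ B| = 1: fails.
(c) |A ∩ B| < 5: fails.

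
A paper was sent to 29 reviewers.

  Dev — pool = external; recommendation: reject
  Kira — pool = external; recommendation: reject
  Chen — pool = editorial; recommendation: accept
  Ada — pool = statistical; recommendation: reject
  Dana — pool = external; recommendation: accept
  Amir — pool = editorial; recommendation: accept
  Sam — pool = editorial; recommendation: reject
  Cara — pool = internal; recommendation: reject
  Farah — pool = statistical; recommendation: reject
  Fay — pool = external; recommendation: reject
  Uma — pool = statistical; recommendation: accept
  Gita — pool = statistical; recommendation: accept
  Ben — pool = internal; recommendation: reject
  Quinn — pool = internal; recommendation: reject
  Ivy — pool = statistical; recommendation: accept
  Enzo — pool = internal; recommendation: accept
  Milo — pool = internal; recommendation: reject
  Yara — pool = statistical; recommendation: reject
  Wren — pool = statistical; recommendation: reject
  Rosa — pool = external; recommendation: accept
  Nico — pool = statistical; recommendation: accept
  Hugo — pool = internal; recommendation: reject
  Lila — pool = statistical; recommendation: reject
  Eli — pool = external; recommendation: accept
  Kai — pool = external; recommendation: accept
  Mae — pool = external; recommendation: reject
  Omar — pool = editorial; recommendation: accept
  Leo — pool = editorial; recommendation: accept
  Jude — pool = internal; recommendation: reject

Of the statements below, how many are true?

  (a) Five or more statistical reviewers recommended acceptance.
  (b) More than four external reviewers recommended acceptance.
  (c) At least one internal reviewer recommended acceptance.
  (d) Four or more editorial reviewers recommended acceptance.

2

(a) statistical: |A| = 9, |A ∩ B| = 4; needs |A ∩ B| ≥ 5 — false.
(b) external: |A| = 8, |A ∩ B| = 4; needs |A ∩ B| > 4 — false.
(c) internal: |A| = 7, |A ∩ B| = 1; needs A ∩ B ≠ ∅ (|A ∩ B| ≥ 1) — true.
(d) editorial: |A| = 5, |A ∩ B| = 4; needs |A ∩ B| ≥ 4 — true.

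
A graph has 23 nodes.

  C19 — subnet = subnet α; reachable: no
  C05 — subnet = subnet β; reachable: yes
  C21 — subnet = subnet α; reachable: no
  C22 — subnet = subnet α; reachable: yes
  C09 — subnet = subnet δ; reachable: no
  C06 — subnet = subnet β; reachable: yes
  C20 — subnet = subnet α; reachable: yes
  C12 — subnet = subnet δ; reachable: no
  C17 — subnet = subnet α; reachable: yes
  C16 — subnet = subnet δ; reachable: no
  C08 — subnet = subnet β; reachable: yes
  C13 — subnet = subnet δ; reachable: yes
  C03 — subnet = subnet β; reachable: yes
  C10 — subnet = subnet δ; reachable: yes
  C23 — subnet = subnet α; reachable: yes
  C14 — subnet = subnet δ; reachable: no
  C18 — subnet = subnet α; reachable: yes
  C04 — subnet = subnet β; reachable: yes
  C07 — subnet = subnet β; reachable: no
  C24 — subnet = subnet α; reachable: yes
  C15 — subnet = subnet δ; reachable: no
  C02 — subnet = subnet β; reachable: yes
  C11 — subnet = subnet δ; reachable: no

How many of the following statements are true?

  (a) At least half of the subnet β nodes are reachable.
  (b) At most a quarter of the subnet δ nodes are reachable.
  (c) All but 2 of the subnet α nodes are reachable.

(a) subnet β: |A| = 7, |A ∩ B| = 6; needs |A ∩ B| ≥ |A ∖ B| — true.
(b) subnet δ: |A| = 8, |A ∩ B| = 2; needs |A ∩ B| / |A| ≤ 1/4 — true.
(c) subnet α: |A| = 8, |A ∩ B| = 6; needs |A ∖ B| = 2 — true.

3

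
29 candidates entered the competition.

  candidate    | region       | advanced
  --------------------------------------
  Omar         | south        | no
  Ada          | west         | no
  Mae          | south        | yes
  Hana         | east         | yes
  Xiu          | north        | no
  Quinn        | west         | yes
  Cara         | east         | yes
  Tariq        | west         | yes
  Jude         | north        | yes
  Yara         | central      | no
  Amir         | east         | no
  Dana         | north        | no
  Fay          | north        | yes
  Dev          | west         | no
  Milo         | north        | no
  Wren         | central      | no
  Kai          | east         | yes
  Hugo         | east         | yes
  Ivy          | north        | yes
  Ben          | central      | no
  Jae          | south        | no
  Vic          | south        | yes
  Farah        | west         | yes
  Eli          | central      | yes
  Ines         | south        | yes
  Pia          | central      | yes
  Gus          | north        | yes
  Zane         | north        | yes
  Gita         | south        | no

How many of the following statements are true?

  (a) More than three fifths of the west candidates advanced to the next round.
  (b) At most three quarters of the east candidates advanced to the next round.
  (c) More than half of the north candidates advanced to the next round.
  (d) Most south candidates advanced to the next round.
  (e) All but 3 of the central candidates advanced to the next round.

2

(a) west: |A| = 5, |A ∩ B| = 3; needs |A ∩ B| / |A| > 3/5 — false.
(b) east: |A| = 5, |A ∩ B| = 4; needs |A ∩ B| / |A| ≤ 3/4 — false.
(c) north: |A| = 8, |A ∩ B| = 5; needs |A ∩ B| > |A ∖ B| — true.
(d) south: |A| = 6, |A ∩ B| = 3; needs |A ∩ B| > |A ∖ B| — false.
(e) central: |A| = 5, |A ∩ B| = 2; needs |A ∖ B| = 3 — true.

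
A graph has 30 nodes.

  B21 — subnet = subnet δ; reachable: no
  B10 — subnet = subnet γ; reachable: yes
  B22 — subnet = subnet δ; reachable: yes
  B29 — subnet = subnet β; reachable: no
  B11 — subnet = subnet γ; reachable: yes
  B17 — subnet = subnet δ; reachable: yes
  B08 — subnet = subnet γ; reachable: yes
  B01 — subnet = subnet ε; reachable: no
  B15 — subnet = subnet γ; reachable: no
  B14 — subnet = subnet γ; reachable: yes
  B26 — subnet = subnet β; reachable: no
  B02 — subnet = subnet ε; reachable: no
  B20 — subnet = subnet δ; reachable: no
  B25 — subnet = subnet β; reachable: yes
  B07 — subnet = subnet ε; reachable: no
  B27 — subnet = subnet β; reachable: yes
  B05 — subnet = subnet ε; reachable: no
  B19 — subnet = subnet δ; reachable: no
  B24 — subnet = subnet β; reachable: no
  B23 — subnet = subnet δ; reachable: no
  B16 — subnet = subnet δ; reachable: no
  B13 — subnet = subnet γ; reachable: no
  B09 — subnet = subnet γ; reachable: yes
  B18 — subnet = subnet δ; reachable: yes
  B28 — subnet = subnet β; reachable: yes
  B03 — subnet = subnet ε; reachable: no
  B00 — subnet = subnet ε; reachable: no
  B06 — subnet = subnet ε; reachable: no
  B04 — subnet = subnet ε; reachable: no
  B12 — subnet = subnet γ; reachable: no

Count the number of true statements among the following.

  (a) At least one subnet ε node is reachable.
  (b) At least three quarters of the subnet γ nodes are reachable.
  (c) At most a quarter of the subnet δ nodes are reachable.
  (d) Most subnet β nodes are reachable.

0

(a) subnet ε: |A| = 8, |A ∩ B| = 0; needs A ∩ B ≠ ∅ (|A ∩ B| ≥ 1) — false.
(b) subnet γ: |A| = 8, |A ∩ B| = 5; needs |A ∩ B| / |A| ≥ 3/4 — false.
(c) subnet δ: |A| = 8, |A ∩ B| = 3; needs |A ∩ B| / |A| ≤ 1/4 — false.
(d) subnet β: |A| = 6, |A ∩ B| = 3; needs |A ∩ B| > |A ∖ B| — false.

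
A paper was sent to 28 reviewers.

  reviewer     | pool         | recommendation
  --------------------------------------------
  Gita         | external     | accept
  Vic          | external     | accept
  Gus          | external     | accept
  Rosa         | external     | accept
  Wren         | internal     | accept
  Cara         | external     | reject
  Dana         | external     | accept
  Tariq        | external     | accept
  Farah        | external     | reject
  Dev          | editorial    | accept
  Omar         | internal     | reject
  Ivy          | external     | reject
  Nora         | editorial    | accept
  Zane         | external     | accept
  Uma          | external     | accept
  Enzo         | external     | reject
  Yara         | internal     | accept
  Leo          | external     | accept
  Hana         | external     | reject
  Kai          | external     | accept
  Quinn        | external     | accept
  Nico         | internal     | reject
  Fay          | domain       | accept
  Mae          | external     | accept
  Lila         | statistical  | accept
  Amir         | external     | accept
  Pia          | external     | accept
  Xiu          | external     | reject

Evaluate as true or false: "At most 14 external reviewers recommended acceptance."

The determiner here denotes the relation: |A ∩ B| ≤ 14.
|A| = 20, |A ∩ B| = 14, |A ∖ B| = 6.
|A ∩ B| = 14, so the statement is true.

True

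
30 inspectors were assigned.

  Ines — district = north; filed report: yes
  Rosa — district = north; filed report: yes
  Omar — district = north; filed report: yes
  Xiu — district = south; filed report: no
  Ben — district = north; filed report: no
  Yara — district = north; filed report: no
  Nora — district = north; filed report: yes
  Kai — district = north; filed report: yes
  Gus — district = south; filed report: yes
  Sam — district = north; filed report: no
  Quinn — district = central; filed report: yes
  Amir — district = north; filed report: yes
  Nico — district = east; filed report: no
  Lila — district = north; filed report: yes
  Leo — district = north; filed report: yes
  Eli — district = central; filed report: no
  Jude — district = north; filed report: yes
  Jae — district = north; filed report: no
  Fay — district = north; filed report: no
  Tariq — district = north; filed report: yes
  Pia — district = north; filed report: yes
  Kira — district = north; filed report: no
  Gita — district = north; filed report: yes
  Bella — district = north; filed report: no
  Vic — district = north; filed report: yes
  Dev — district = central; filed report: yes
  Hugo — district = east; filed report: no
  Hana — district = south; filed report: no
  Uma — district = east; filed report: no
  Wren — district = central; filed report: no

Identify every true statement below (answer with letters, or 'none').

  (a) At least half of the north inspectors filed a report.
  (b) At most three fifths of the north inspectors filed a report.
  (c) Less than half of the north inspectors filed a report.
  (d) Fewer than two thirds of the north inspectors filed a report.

(a), (d)

|A| = 20, |A ∩ B| = 13, |A ∖ B| = 7.
(a) |A ∩ B| ≥ |A ∖ B|: holds.
(b) |A ∩ B| / |A| ≤ 3/5: fails.
(c) |A ∩ B| < |A ∖ B|: fails.
(d) |A ∩ B| / |A| < 2/3: holds.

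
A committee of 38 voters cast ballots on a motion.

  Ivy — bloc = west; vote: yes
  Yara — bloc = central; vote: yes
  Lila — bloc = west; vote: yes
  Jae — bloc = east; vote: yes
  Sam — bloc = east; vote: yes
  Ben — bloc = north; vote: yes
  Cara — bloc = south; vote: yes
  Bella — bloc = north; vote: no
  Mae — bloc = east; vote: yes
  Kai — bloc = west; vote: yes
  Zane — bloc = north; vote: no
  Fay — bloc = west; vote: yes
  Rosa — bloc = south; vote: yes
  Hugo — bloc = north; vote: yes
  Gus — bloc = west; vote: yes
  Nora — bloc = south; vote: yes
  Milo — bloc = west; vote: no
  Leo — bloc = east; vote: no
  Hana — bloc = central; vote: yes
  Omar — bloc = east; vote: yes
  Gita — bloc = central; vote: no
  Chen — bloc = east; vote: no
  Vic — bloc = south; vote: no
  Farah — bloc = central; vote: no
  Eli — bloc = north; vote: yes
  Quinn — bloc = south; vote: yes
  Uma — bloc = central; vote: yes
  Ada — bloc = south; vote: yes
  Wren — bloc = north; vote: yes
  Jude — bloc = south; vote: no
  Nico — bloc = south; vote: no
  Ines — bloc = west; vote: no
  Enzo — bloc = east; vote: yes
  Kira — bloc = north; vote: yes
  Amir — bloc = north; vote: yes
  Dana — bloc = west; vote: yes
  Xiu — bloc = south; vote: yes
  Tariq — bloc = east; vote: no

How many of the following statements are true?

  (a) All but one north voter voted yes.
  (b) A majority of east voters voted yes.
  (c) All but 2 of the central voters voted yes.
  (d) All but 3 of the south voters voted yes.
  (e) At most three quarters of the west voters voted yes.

4

(a) north: |A| = 8, |A ∩ B| = 6; needs |A ∖ B| = 1 — false.
(b) east: |A| = 8, |A ∩ B| = 5; needs |A ∩ B| > |A ∖ B| — true.
(c) central: |A| = 5, |A ∩ B| = 3; needs |A ∖ B| = 2 — true.
(d) south: |A| = 9, |A ∩ B| = 6; needs |A ∖ B| = 3 — true.
(e) west: |A| = 8, |A ∩ B| = 6; needs |A ∩ B| / |A| ≤ 3/4 — true.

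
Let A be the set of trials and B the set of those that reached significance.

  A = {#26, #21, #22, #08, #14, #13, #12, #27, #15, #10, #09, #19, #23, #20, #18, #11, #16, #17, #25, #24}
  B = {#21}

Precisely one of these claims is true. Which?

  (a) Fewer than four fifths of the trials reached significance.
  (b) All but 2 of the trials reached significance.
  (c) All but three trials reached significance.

|A| = 20, |A ∩ B| = 1, |A ∖ B| = 19.
(a) requires |A ∩ B| / |A| < 4/5: true.
(b) requires |A ∖ B| = 2: false.
(c) requires |A ∖ B| = 3: false.

(a)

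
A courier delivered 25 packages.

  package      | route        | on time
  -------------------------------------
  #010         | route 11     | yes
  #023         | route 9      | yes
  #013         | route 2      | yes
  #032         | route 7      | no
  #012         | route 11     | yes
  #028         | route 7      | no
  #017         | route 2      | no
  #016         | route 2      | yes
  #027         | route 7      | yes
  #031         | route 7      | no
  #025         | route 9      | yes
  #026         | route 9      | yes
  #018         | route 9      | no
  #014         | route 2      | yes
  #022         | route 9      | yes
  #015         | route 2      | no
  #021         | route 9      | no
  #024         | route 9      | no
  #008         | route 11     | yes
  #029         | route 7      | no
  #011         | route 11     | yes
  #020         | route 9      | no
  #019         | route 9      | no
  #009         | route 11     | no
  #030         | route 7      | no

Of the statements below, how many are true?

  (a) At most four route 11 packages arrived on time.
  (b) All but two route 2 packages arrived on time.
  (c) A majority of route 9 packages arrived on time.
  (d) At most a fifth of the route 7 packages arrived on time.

(a) route 11: |A| = 5, |A ∩ B| = 4; needs |A ∩ B| ≤ 4 — true.
(b) route 2: |A| = 5, |A ∩ B| = 3; needs |A ∖ B| = 2 — true.
(c) route 9: |A| = 9, |A ∩ B| = 4; needs |A ∩ B| > |A ∖ B| — false.
(d) route 7: |A| = 6, |A ∩ B| = 1; needs |A ∩ B| / |A| ≤ 1/5 — true.

3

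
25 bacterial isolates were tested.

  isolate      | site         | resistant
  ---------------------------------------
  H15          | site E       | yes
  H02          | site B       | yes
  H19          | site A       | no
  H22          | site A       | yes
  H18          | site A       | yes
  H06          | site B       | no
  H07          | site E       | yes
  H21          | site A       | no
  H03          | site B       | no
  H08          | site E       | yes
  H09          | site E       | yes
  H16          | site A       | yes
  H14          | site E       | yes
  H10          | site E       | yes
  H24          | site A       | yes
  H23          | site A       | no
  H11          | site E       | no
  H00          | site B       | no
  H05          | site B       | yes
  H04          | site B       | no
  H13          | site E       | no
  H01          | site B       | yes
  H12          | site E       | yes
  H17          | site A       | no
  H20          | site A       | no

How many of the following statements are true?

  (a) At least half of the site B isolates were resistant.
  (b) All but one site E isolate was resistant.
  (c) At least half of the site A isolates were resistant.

0

(a) site B: |A| = 7, |A ∩ B| = 3; needs |A ∩ B| ≥ |A ∖ B| — false.
(b) site E: |A| = 9, |A ∩ B| = 7; needs |A ∖ B| = 1 — false.
(c) site A: |A| = 9, |A ∩ B| = 4; needs |A ∩ B| ≥ |A ∖ B| — false.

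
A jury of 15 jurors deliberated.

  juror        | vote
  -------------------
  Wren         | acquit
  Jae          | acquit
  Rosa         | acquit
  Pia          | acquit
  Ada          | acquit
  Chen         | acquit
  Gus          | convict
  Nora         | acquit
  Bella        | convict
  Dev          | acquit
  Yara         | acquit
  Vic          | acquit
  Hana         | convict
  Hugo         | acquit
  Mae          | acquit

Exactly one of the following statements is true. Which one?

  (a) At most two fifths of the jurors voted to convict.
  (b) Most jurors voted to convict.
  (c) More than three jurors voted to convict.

(a)

|A| = 15, |A ∩ B| = 3, |A ∖ B| = 12.
(a) requires |A ∩ B| / |A| ≤ 2/5: true.
(b) requires |A ∩ B| > |A ∖ B|: false.
(c) requires |A ∩ B| > 3: false.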